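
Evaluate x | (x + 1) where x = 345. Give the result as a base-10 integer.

x = 101011001 = 345
x + 1 = 101011010
OR    = 101011011 = 347
(x | (x + 1) sets the lowest cleared bit.)

347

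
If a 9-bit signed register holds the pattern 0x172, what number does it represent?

pattern = 101110010 (MSB is 1 ⇒ negative)
Invert: 010001101, add 1 → 010001110 = 142, so the value is -142.
(Equivalently: 370 - 2^9 = 370 - 512 = -142.)

-142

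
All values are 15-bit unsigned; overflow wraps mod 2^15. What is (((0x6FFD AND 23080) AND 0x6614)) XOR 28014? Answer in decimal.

0x6FFD = 110111111111101
23080 = 101101000101000
→ AND → 100101000101000 = 18984
0x6614 = 110011000010100
→ AND → 100001000000000 = 16896
28014 = 110110101101110
→ XOR → 010111101101110 = 12142

12142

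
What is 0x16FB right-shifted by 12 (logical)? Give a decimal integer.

1

0x16FB = 1011011111011
shift right by 12 → 0000000000001 = 1
(equivalently, floor(5883 / 4096))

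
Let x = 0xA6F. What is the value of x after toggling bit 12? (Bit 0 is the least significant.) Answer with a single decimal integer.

6767

x = 0101001101111
bit 12 is currently 0; toggle it via x ^ (1 << 12) = x ^ 4096
→ 1101001101111 = 6767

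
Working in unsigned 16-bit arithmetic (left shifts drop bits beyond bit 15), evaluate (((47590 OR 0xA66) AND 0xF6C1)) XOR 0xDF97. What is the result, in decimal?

47590 = 1011100111100110
0xA66 = 0000101001100110
→ OR → 1011101111100110 = 48102
0xF6C1 = 1111011011000001
→ AND → 1011001011000000 = 45760
0xDF97 = 1101111110010111
→ XOR → 0110110101010111 = 27991

27991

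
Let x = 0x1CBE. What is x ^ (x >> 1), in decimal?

x = 1110010111110 = 7358
x>>1 = 0111001011111
XOR  = 1001011100001 = 4833
(x ^ (x >> 1) gives the standard binary-reflected Gray code of x.)

4833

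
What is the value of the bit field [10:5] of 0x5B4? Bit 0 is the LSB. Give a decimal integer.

45

v = 010110110100
Shift right by 5: 0101101
Mask low 6 bits: 101101 = 45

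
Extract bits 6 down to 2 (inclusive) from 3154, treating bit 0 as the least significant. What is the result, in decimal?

v = 110001010010
Shift right by 2: 1100010100
Mask low 5 bits: 10100 = 20

20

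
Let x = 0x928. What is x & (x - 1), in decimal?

x = 100100101000 = 2344
x - 1 = 100100100111
AND   = 100100100000 = 2336
(x & (x - 1) clears the lowest set bit of x.)

2336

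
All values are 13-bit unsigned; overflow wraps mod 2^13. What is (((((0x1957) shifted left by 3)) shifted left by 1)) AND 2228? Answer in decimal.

48

0x1957 = 1100101010111
→ shifted left by 3 (mod 2^13) → 0101010111000 = 2744
→ shifted left by 1 (mod 2^13) → 1010101110000 = 5488
2228 = 0100010110100
→ AND → 0000000110000 = 48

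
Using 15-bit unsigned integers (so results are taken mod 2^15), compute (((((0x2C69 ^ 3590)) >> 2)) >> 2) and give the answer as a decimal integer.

550

0x2C69 = 010110001101001
3590 = 000111000000110
→ ^ → 010001001101111 = 8815
→ >> 2 → 000100010011011 = 2203
→ >> 2 → 000001000100110 = 550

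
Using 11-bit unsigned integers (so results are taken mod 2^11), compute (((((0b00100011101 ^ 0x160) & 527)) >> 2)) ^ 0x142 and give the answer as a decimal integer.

0b00100011101 = 00100011101
0x160 = 00101100000
→ ^ → 00001111101 = 125
527 = 01000001111
→ & → 00000001101 = 13
→ >> 2 → 00000000011 = 3
0x142 = 00101000010
→ ^ → 00101000001 = 321

321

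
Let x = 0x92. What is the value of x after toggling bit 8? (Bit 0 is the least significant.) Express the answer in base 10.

402

x = 0010010010
bit 8 is currently 0; toggle it via x ^ (1 << 8) = x ^ 256
→ 0110010010 = 402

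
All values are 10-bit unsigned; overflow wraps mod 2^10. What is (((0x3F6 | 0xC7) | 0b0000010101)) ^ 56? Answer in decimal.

0x3F6 = 1111110110
0xC7 = 0011000111
→ | → 1111110111 = 1015
0b0000010101 = 0000010101
→ | → 1111110111 = 1015
56 = 0000111000
→ ^ → 1111001111 = 975

975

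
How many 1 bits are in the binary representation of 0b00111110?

5

n = 111110
Count the 1s: 1 + 1 + 1 + 1 + 1 = 5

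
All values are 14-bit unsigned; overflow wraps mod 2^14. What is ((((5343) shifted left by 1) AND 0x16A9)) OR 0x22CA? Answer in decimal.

5343 = 01010011011111
→ shifted left by 1 (mod 2^14) → 10100110111110 = 10686
0x16A9 = 01011010101001
→ AND → 00000010101000 = 168
0x22CA = 10001011001010
→ OR → 10001011101010 = 8938

8938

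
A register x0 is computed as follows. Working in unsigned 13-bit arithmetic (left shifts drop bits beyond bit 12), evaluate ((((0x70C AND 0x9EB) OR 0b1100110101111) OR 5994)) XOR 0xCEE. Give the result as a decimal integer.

4865

0x70C = 0011100001100
0x9EB = 0100111101011
→ AND → 0000100001000 = 264
0b1100110101111 = 1100110101111
→ OR → 1100110101111 = 6575
5994 = 1011101101010
→ OR → 1111111101111 = 8175
0xCEE = 0110011101110
→ XOR → 1001100000001 = 4865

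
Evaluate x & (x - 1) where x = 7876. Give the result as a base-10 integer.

7872

x = 1111011000100 = 7876
x - 1 = 1111011000011
AND   = 1111011000000 = 7872
(x & (x - 1) clears the lowest set bit of x.)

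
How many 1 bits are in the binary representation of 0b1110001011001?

n = 1110001011001
Count the 1s: 1 + 1 + 1 + 1 + 1 + 1 + 1 = 7

7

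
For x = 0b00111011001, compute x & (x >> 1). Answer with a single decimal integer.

x = 111011001 = 473
x>>1 = 011101100
AND  = 011001000 = 200
(x & (x >> 1) has a 1 wherever x has two consecutive 1 bits.)

200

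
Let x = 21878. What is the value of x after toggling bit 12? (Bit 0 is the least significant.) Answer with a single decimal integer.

17782

x = 101010101110110
bit 12 is currently 1; toggle it via x ^ (1 << 12) = x ^ 4096
→ 100010101110110 = 17782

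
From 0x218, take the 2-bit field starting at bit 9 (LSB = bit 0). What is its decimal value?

1

v = 001000011000
Shift right by 9: 001
Mask low 2 bits: 01 = 1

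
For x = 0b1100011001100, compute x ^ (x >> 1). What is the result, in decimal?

x = 1100011001100 = 6348
x>>1 = 0110001100110
XOR  = 1010010101010 = 5290
(x ^ (x >> 1) gives the standard binary-reflected Gray code of x.)

5290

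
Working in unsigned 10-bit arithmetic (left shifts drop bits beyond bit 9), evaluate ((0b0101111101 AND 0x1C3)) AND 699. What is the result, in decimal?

1

0b0101111101 = 0101111101
0x1C3 = 0111000011
→ AND → 0101000001 = 321
699 = 1010111011
→ AND → 0000000001 = 1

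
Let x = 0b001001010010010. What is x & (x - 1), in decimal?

4752

x = 1001010010010 = 4754
x - 1 = 1001010010001
AND   = 1001010010000 = 4752
(x & (x - 1) clears the lowest set bit of x.)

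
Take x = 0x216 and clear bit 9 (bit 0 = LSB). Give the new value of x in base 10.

22

x = 01000010110
bit 9 is currently 1; clear it via x & ~(1 << 9) = x & ~512
→ 00000010110 = 22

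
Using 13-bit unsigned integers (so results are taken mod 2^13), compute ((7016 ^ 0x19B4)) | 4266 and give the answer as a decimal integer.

7016 = 1101101101000
0x19B4 = 1100110110100
→ ^ → 0001011011100 = 732
4266 = 1000010101010
→ | → 1001011111110 = 4862

4862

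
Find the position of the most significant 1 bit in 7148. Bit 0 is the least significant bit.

7148 = 1101111101100
The topmost 1 is at position 12 (since 2^12 = 4096 ≤ 7148 < 8192).

12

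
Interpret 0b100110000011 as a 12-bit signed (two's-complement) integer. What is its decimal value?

pattern = 100110000011 (MSB is 1 ⇒ negative)
Invert: 011001111100, add 1 → 011001111101 = 1661, so the value is -1661.
(Equivalently: 2435 - 2^12 = 2435 - 4096 = -1661.)

-1661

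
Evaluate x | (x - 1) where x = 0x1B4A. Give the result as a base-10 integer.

x = 1101101001010 = 6986
x - 1 = 1101101001001
OR    = 1101101001011 = 6987
(x | (x - 1) sets all bits below the lowest set bit.)

6987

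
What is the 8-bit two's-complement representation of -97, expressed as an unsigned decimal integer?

97 in 8 bits: 01100001
Invert: 10011110
Add 1:  10011111 = 159
(Check: 2^8 - 97 = 256 - 97 = 159.)

159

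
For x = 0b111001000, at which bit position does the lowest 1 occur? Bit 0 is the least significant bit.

0b111001000 = 111001000
Trailing zeros: 3, so the lowest set bit is bit 3 (value 8).

3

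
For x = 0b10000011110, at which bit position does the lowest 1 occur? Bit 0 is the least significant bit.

1

0b10000011110 = 10000011110
Trailing zeros: 1, so the lowest set bit is bit 1 (value 2).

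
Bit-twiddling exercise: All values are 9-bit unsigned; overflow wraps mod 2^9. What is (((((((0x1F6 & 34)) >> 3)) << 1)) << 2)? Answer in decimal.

0x1F6 = 111110110
34 = 000100010
→ & → 000100010 = 34
→ >> 3 → 000000100 = 4
→ << 1 (mod 2^9) → 000001000 = 8
→ << 2 (mod 2^9) → 000100000 = 32

32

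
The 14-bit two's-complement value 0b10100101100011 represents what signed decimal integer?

pattern = 10100101100011 (MSB is 1 ⇒ negative)
Invert: 01011010011100, add 1 → 01011010011101 = 5789, so the value is -5789.
(Equivalently: 10595 - 2^14 = 10595 - 16384 = -5789.)

-5789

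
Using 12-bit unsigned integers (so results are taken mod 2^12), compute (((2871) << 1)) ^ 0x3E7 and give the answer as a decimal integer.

1417

2871 = 101100110111
→ << 1 (mod 2^12) → 011001101110 = 1646
0x3E7 = 001111100111
→ ^ → 010110001001 = 1417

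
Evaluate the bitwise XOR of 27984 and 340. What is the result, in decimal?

27984 = 110110101010000
340 = 000000101010100
XOR → 110110000000100 = 27652

27652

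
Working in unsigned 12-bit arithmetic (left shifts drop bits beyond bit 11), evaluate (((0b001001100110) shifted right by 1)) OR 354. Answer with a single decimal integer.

371

0b001001100110 = 001001100110
→ shifted right by 1 → 000100110011 = 307
354 = 000101100010
→ OR → 000101110011 = 371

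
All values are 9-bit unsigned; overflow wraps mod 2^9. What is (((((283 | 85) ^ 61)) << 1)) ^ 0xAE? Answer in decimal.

283 = 100011011
85 = 001010101
→ | → 101011111 = 351
61 = 000111101
→ ^ → 101100010 = 354
→ << 1 (mod 2^9) → 011000100 = 196
0xAE = 010101110
→ ^ → 001101010 = 106

106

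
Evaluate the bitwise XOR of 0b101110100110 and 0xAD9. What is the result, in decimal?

383

a = 101110100110
0xAD9 = 101011011001
XOR → 000101111111 = 383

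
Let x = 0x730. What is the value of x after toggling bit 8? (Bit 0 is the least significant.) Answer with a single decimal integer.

x = 11100110000
bit 8 is currently 1; toggle it via x ^ (1 << 8) = x ^ 256
→ 11000110000 = 1584

1584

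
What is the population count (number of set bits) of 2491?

8

2491 = 100110111011
Count the 1s: 1 + 1 + 1 + 1 + 1 + 1 + 1 + 1 = 8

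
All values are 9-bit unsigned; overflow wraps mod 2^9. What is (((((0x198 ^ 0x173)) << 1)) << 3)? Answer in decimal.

176

0x198 = 110011000
0x173 = 101110011
→ ^ → 011101011 = 235
→ << 1 (mod 2^9) → 111010110 = 470
→ << 3 (mod 2^9) → 010110000 = 176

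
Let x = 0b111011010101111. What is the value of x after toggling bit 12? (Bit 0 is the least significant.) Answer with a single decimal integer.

x = 111011010101111
bit 12 is currently 1; toggle it via x ^ (1 << 12) = x ^ 4096
→ 110011010101111 = 26287

26287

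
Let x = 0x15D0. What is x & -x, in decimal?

x = 1010111010000 = 5584
-x (two's complement) = …0101000110000
AND   = 0000000010000 = 16
(x & -x isolates the lowest set bit of x.)

16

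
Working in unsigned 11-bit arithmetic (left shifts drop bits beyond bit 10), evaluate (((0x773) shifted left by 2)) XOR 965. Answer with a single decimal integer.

0x773 = 11101110011
→ shifted left by 2 (mod 2^11) → 10111001100 = 1484
965 = 01111000101
→ XOR → 11000001001 = 1545

1545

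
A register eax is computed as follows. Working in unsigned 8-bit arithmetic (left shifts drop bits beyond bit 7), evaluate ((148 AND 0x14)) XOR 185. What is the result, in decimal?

148 = 10010100
0x14 = 00010100
→ AND → 00010100 = 20
185 = 10111001
→ XOR → 10101101 = 173

173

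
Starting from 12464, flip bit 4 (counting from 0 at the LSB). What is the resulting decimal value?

x = 11000010110000
bit 4 is currently 1; toggle it via x ^ (1 << 4) = x ^ 16
→ 11000010100000 = 12448

12448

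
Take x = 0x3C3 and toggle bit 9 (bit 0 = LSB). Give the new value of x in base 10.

x = 01111000011
bit 9 is currently 1; toggle it via x ^ (1 << 9) = x ^ 512
→ 00111000011 = 451

451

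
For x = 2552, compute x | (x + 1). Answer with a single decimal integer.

2553

x = 100111111000 = 2552
x + 1 = 100111111001
OR    = 100111111001 = 2553
(x | (x + 1) sets the lowest cleared bit.)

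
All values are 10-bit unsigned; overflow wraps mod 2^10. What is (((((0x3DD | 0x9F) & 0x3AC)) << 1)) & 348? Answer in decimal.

280

0x3DD = 1111011101
0x9F = 0010011111
→ | → 1111011111 = 991
0x3AC = 1110101100
→ & → 1110001100 = 908
→ << 1 (mod 2^10) → 1100011000 = 792
348 = 0101011100
→ & → 0100011000 = 280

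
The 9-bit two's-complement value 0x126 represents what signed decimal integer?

-218

pattern = 100100110 (MSB is 1 ⇒ negative)
Invert: 011011001, add 1 → 011011010 = 218, so the value is -218.
(Equivalently: 294 - 2^9 = 294 - 512 = -218.)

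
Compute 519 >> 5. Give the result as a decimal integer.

519 = 1000000111
shift right by 5 → 0000010000 = 16
(equivalently, floor(519 / 32))

16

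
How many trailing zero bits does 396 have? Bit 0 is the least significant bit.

2

396 = 110001100
Trailing zeros: 2, so the lowest set bit is bit 2 (value 4).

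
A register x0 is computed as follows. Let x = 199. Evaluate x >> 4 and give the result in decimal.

12

199 = 11000111
shift right by 4 → 00001100 = 12
(equivalently, floor(199 / 16))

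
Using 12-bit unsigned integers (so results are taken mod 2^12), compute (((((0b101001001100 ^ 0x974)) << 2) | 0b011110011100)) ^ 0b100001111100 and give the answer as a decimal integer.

0b101001001100 = 101001001100
0x974 = 100101110100
→ ^ → 001100111000 = 824
→ << 2 (mod 2^12) → 110011100000 = 3296
0b011110011100 = 011110011100
→ | → 111111111100 = 4092
0b100001111100 = 100001111100
→ ^ → 011110000000 = 1920

1920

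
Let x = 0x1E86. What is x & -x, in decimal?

x = 1111010000110 = 7814
-x (two's complement) = …0000101111010
AND   = 0000000000010 = 2
(x & -x isolates the lowest set bit of x.)

2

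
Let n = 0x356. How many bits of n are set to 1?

0x356 = 1101010110
Count the 1s: 1 + 1 + 1 + 1 + 1 + 1 = 6

6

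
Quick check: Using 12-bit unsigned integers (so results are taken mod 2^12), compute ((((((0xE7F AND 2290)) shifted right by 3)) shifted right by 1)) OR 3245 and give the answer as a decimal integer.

3247

0xE7F = 111001111111
2290 = 100011110010
→ AND → 100001110010 = 2162
→ shifted right by 3 → 000100001110 = 270
→ shifted right by 1 → 000010000111 = 135
3245 = 110010101101
→ OR → 110010101111 = 3247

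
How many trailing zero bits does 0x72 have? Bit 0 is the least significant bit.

0x72 = 1110010
Trailing zeros: 1, so the lowest set bit is bit 1 (value 2).

1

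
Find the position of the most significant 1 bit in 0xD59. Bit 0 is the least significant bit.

0xD59 = 110101011001
The topmost 1 is at position 11 (since 2^11 = 2048 ≤ 3417 < 4096).

11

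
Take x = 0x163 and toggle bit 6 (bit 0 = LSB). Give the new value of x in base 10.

x = 0101100011
bit 6 is currently 1; toggle it via x ^ (1 << 6) = x ^ 64
→ 0100100011 = 291

291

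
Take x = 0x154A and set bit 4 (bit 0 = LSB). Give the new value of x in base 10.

5466

x = 1010101001010
bit 4 is currently 0; set it via x | (1 << 4) = x | 16
→ 1010101011010 = 5466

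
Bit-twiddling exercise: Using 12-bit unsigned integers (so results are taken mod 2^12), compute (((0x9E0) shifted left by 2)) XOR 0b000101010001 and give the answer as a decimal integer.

1745

0x9E0 = 100111100000
→ shifted left by 2 (mod 2^12) → 011110000000 = 1920
0b000101010001 = 000101010001
→ XOR → 011011010001 = 1745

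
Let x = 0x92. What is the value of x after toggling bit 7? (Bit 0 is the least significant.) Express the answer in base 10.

x = 10010010
bit 7 is currently 1; toggle it via x ^ (1 << 7) = x ^ 128
→ 00010010 = 18

18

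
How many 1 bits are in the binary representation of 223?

223 = 11011111
Count the 1s: 1 + 1 + 1 + 1 + 1 + 1 + 1 = 7

7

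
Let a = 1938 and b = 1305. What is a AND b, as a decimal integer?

1296

1938 = 11110010010
1305 = 10100011001
AND → 10100010000 = 1296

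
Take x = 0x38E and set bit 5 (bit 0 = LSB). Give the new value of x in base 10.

x = 1110001110
bit 5 is currently 0; set it via x | (1 << 5) = x | 32
→ 1110101110 = 942

942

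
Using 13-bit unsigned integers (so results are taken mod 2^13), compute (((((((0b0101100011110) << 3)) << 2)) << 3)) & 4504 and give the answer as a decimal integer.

4096

0b0101100011110 = 0101100011110
→ << 3 (mod 2^13) → 1100011110000 = 6384
→ << 2 (mod 2^13) → 0001111000000 = 960
→ << 3 (mod 2^13) → 1111000000000 = 7680
4504 = 1000110011000
→ & → 1000000000000 = 4096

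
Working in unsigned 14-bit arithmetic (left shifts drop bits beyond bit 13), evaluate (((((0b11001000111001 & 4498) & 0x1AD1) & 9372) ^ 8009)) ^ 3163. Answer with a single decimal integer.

4866

0b11001000111001 = 11001000111001
4498 = 01000110010010
→ & → 01000000010000 = 4112
0x1AD1 = 01101011010001
→ & → 01000000010000 = 4112
9372 = 10010010011100
→ & → 00000000010000 = 16
8009 = 01111101001001
→ ^ → 01111101011001 = 8025
3163 = 00110001011011
→ ^ → 01001100000010 = 4866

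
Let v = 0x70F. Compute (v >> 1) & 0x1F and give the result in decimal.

v = 11100001111
Shift right by 1: 1110000111
Mask low 5 bits: 00111 = 7

7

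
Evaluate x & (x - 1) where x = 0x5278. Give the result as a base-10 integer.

x = 101001001111000 = 21112
x - 1 = 101001001110111
AND   = 101001001110000 = 21104
(x & (x - 1) clears the lowest set bit of x.)

21104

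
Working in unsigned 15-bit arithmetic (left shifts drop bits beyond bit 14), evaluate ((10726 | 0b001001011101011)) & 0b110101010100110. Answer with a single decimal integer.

10918

10726 = 010100111100110
0b001001011101011 = 001001011101011
→ | → 011101111101111 = 15343
0b110101010100110 = 110101010100110
→ & → 010101010100110 = 10918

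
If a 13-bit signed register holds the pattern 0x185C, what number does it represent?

pattern = 1100001011100 (MSB is 1 ⇒ negative)
Invert: 0011110100011, add 1 → 0011110100100 = 1956, so the value is -1956.
(Equivalently: 6236 - 2^13 = 6236 - 8192 = -1956.)

-1956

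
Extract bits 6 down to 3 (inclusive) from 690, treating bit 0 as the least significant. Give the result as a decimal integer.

6

v = 1010110010
Shift right by 3: 1010110
Mask low 4 bits: 0110 = 6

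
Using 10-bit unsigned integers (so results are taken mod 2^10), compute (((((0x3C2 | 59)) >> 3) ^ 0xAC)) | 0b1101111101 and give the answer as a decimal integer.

1023

0x3C2 = 1111000010
59 = 0000111011
→ | → 1111111011 = 1019
→ >> 3 → 0001111111 = 127
0xAC = 0010101100
→ ^ → 0011010011 = 211
0b1101111101 = 1101111101
→ | → 1111111111 = 1023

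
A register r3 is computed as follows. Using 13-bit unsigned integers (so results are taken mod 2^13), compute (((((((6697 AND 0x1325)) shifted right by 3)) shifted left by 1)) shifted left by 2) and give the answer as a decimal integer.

6697 = 1101000101001
0x1325 = 1001100100101
→ AND → 1001000100001 = 4641
→ shifted right by 3 → 0001001000100 = 580
→ shifted left by 1 (mod 2^13) → 0010010001000 = 1160
→ shifted left by 2 (mod 2^13) → 1001000100000 = 4640

4640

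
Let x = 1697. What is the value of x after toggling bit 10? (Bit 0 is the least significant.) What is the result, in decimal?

673

x = 11010100001
bit 10 is currently 1; toggle it via x ^ (1 << 10) = x ^ 1024
→ 01010100001 = 673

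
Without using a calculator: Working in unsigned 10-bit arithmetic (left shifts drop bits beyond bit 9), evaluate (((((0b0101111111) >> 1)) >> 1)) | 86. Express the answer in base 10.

0b0101111111 = 0101111111
→ >> 1 → 0010111111 = 191
→ >> 1 → 0001011111 = 95
86 = 0001010110
→ | → 0001011111 = 95

95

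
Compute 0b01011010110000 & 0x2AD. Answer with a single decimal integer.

672

a = 1011010110000
0x2AD = 0001010101101
AND → 0001010100000 = 672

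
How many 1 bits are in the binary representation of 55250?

55250 = 1101011111010010
Count the 1s: 1 + 1 + 1 + 1 + 1 + 1 + 1 + 1 + 1 + 1 = 10

10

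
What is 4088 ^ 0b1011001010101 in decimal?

6573

4088 = 0111111111000
b = 1011001010101
XOR → 1100110101101 = 6573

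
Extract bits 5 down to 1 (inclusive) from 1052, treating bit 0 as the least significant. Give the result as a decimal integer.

14

v = 10000011100
Shift right by 1: 1000001110
Mask low 5 bits: 01110 = 14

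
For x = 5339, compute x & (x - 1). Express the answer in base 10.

5338

x = 1010011011011 = 5339
x - 1 = 1010011011010
AND   = 1010011011010 = 5338
(x & (x - 1) clears the lowest set bit of x.)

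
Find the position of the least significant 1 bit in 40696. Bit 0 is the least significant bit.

3

40696 = 1001111011111000
Trailing zeros: 3, so the lowest set bit is bit 3 (value 8).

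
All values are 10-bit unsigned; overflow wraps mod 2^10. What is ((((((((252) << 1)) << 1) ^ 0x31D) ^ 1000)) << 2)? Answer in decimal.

20

252 = 0011111100
→ << 1 (mod 2^10) → 0111111000 = 504
→ << 1 (mod 2^10) → 1111110000 = 1008
0x31D = 1100011101
→ ^ → 0011101101 = 237
1000 = 1111101000
→ ^ → 1100000101 = 773
→ << 2 (mod 2^10) → 0000010100 = 20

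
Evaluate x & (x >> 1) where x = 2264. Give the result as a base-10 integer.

x = 100011011000 = 2264
x>>1 = 010001101100
AND  = 000001001000 = 72
(x & (x >> 1) has a 1 wherever x has two consecutive 1 bits.)

72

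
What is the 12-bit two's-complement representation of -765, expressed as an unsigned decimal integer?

765 in 12 bits: 001011111101
Invert: 110100000010
Add 1:  110100000011 = 3331
(Check: 2^12 - 765 = 4096 - 765 = 3331.)

3331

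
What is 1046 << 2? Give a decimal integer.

1046 = 0010000010110
shift left by 2 → 1000001011000 = 4184
(equivalently, 1046 × 2^2 = 1046 × 4)

4184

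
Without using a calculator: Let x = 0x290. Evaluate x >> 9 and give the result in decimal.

0x290 = 1010010000
shift right by 9 → 0000000001 = 1
(equivalently, floor(656 / 512))

1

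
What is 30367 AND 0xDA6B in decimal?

30367 = 0111011010011111
0xDA6B = 1101101001101011
AND → 0101001000001011 = 21003

21003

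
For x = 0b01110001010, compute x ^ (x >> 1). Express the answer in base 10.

x = 1110001010 = 906
x>>1 = 0111000101
XOR  = 1001001111 = 591
(x ^ (x >> 1) gives the standard binary-reflected Gray code of x.)

591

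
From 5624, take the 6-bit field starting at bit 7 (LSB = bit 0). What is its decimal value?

v = 1010111111000
Shift right by 7: 101011
Mask low 6 bits: 101011 = 43

43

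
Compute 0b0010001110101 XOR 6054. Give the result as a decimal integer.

5075

a = 0010001110101
6054 = 1011110100110
XOR → 1001111010011 = 5075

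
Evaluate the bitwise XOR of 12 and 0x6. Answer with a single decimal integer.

10

12 = 1100
0x6 = 0110
XOR → 1010 = 10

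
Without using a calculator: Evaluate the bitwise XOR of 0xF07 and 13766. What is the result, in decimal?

15041

0xF07 = 00111100000111
13766 = 11010111000110
XOR → 11101011000001 = 15041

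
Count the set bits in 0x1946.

6

0x1946 = 1100101000110
Count the 1s: 1 + 1 + 1 + 1 + 1 + 1 = 6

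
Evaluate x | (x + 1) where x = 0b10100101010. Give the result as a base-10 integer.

1323

x = 10100101010 = 1322
x + 1 = 10100101011
OR    = 10100101011 = 1323
(x | (x + 1) sets the lowest cleared bit.)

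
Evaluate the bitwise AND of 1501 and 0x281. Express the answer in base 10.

129

1501 = 10111011101
0x281 = 01010000001
AND → 00010000001 = 129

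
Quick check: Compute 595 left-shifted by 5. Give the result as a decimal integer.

595 = 000001001010011
shift left by 5 → 100101001100000 = 19040
(equivalently, 595 × 2^5 = 595 × 32)

19040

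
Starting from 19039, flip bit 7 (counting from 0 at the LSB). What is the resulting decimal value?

x = 100101001011111
bit 7 is currently 0; toggle it via x ^ (1 << 7) = x ^ 128
→ 100101011011111 = 19167

19167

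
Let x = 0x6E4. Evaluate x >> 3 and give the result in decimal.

0x6E4 = 11011100100
shift right by 3 → 00011011100 = 220
(equivalently, floor(1764 / 8))

220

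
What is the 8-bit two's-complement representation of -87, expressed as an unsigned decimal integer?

169

87 in 8 bits: 01010111
Invert: 10101000
Add 1:  10101001 = 169
(Check: 2^8 - 87 = 256 - 87 = 169.)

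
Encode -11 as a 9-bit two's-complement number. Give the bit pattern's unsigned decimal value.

501

11 in 9 bits: 000001011
Invert: 111110100
Add 1:  111110101 = 501
(Check: 2^9 - 11 = 512 - 11 = 501.)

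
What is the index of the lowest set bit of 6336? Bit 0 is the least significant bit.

6336 = 1100011000000
Trailing zeros: 6, so the lowest set bit is bit 6 (value 64).

6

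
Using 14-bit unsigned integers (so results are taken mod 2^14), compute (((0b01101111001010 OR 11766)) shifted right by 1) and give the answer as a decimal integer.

0b01101111001010 = 01101111001010
11766 = 10110111110110
→ OR → 11111111111110 = 16382
→ shifted right by 1 → 01111111111111 = 8191

8191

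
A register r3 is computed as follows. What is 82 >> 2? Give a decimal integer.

82 = 1010010
shift right by 2 → 0010100 = 20
(equivalently, floor(82 / 4))

20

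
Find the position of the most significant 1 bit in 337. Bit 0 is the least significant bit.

337 = 101010001
The topmost 1 is at position 8 (since 2^8 = 256 ≤ 337 < 512).

8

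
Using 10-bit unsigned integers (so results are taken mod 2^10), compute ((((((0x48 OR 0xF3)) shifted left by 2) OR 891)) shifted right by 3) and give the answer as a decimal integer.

0x48 = 0001001000
0xF3 = 0011110011
→ OR → 0011111011 = 251
→ shifted left by 2 (mod 2^10) → 1111101100 = 1004
891 = 1101111011
→ OR → 1111111111 = 1023
→ shifted right by 3 → 0001111111 = 127

127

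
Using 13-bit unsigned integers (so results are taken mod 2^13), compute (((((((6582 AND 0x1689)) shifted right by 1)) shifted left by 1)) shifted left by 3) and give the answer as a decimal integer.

6582 = 1100110110110
0x1689 = 1011010001001
→ AND → 1000010000000 = 4224
→ shifted right by 1 → 0100001000000 = 2112
→ shifted left by 1 (mod 2^13) → 1000010000000 = 4224
→ shifted left by 3 (mod 2^13) → 0010000000000 = 1024

1024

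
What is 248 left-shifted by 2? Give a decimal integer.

992

248 = 0011111000
shift left by 2 → 1111100000 = 992
(equivalently, 248 × 2^2 = 248 × 4)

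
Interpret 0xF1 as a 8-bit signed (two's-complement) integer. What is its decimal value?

-15

pattern = 11110001 (MSB is 1 ⇒ negative)
Invert: 00001110, add 1 → 00001111 = 15, so the value is -15.
(Equivalently: 241 - 2^8 = 241 - 256 = -15.)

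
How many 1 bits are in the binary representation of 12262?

10

12262 = 10111111100110
Count the 1s: 1 + 1 + 1 + 1 + 1 + 1 + 1 + 1 + 1 + 1 = 10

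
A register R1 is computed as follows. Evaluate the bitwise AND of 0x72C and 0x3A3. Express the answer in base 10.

0x72C = 11100101100
0x3A3 = 01110100011
AND → 01100100000 = 800

800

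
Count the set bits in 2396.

2396 = 100101011100
Count the 1s: 1 + 1 + 1 + 1 + 1 + 1 = 6

6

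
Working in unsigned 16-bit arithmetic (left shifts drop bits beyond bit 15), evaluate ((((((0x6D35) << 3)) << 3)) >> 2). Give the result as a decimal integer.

4944

0x6D35 = 0110110100110101
→ << 3 (mod 2^16) → 0110100110101000 = 27048
→ << 3 (mod 2^16) → 0100110101000000 = 19776
→ >> 2 → 0001001101010000 = 4944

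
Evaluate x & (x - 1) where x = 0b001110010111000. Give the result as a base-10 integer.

7344

x = 1110010111000 = 7352
x - 1 = 1110010110111
AND   = 1110010110000 = 7344
(x & (x - 1) clears the lowest set bit of x.)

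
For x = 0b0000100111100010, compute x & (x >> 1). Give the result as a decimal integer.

x = 100111100010 = 2530
x>>1 = 010011110001
AND  = 000011100000 = 224
(x & (x >> 1) has a 1 wherever x has two consecutive 1 bits.)

224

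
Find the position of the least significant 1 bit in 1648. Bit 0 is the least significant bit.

1648 = 11001110000
Trailing zeros: 4, so the lowest set bit is bit 4 (value 16).

4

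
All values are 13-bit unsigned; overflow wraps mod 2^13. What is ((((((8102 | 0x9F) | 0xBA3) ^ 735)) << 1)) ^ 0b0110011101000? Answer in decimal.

8102 = 1111110100110
0x9F = 0000010011111
→ | → 1111110111111 = 8127
0xBA3 = 0101110100011
→ | → 1111110111111 = 8127
735 = 0001011011111
→ ^ → 1110101100000 = 7520
→ << 1 (mod 2^13) → 1101011000000 = 6848
0b0110011101000 = 0110011101000
→ ^ → 1011000101000 = 5672

5672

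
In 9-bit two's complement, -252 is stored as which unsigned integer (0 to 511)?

252 in 9 bits: 011111100
Invert: 100000011
Add 1:  100000100 = 260
(Check: 2^9 - 252 = 512 - 252 = 260.)

260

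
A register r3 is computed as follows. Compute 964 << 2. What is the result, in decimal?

964 = 001111000100
shift left by 2 → 111100010000 = 3856
(equivalently, 964 × 2^2 = 964 × 4)

3856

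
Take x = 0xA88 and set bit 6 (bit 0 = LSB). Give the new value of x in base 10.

x = 0101010001000
bit 6 is currently 0; set it via x | (1 << 6) = x | 64
→ 0101011001000 = 2760

2760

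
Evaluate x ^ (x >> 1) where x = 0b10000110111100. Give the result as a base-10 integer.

12642

x = 10000110111100 = 8636
x>>1 = 01000011011110
XOR  = 11000101100010 = 12642
(x ^ (x >> 1) gives the standard binary-reflected Gray code of x.)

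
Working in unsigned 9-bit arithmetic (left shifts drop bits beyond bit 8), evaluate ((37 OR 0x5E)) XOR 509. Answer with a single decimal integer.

386

37 = 000100101
0x5E = 001011110
→ OR → 001111111 = 127
509 = 111111101
→ XOR → 110000010 = 386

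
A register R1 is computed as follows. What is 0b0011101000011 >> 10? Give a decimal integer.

x = 11101000011
shift right by 10 → 00000000001 = 1
(equivalently, floor(1859 / 1024))

1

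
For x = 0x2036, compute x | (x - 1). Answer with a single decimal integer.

x = 10000000110110 = 8246
x - 1 = 10000000110101
OR    = 10000000110111 = 8247
(x | (x - 1) sets all bits below the lowest set bit.)

8247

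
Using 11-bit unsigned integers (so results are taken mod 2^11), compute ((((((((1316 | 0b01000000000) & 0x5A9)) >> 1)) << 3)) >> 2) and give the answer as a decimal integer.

288

1316 = 10100100100
0b01000000000 = 01000000000
→ | → 11100100100 = 1828
0x5A9 = 10110101001
→ & → 10100100000 = 1312
→ >> 1 → 01010010000 = 656
→ << 3 (mod 2^11) → 10010000000 = 1152
→ >> 2 → 00100100000 = 288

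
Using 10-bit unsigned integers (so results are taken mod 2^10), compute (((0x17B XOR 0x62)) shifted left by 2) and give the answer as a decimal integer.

0x17B = 0101111011
0x62 = 0001100010
→ XOR → 0100011001 = 281
→ shifted left by 2 (mod 2^10) → 0001100100 = 100

100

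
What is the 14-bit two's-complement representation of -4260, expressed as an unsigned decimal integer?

4260 in 14 bits: 01000010100100
Invert: 10111101011011
Add 1:  10111101011100 = 12124
(Check: 2^14 - 4260 = 16384 - 4260 = 12124.)

12124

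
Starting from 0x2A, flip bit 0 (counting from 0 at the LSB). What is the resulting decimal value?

x = 000101010
bit 0 is currently 0; toggle it via x ^ (1 << 0) = x ^ 1
→ 000101011 = 43

43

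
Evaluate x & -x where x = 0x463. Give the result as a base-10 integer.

1

x = 10001100011 = 1123
-x (two's complement) = …01110011101
AND   = 00000000001 = 1
(x & -x isolates the lowest set bit of x.)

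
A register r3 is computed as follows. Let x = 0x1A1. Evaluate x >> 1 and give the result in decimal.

0x1A1 = 110100001
shift right by 1 → 011010000 = 208
(equivalently, floor(417 / 2))

208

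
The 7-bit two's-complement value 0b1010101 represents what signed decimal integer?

-43

pattern = 1010101 (MSB is 1 ⇒ negative)
Invert: 0101010, add 1 → 0101011 = 43, so the value is -43.
(Equivalently: 85 - 2^7 = 85 - 128 = -43.)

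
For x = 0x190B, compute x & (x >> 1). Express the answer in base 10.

x = 1100100001011 = 6411
x>>1 = 0110010000101
AND  = 0100000000001 = 2049
(x & (x >> 1) has a 1 wherever x has two consecutive 1 bits.)

2049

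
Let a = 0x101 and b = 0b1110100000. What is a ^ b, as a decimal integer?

673

0x101 = 0100000001
b = 1110100000
XOR → 1010100001 = 673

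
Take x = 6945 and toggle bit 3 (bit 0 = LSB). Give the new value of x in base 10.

x = 1101100100001
bit 3 is currently 0; toggle it via x ^ (1 << 3) = x ^ 8
→ 1101100101001 = 6953

6953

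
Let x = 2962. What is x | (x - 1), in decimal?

2963

x = 101110010010 = 2962
x - 1 = 101110010001
OR    = 101110010011 = 2963
(x | (x - 1) sets all bits below the lowest set bit.)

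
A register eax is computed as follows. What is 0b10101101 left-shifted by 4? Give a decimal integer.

x = 000010101101
shift left by 4 → 101011010000 = 2768
(equivalently, 173 × 2^4 = 173 × 16)

2768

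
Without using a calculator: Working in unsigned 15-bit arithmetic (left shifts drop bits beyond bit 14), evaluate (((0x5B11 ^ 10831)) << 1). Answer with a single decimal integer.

25276

0x5B11 = 101101100010001
10831 = 010101001001111
→ ^ → 111000101011110 = 29022
→ << 1 (mod 2^15) → 110001010111100 = 25276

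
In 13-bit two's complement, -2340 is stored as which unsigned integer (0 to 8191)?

2340 in 13 bits: 0100100100100
Invert: 1011011011011
Add 1:  1011011011100 = 5852
(Check: 2^13 - 2340 = 8192 - 2340 = 5852.)

5852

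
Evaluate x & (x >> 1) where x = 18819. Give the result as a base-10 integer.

129

x = 100100110000011 = 18819
x>>1 = 010010011000001
AND  = 000000010000001 = 129
(x & (x >> 1) has a 1 wherever x has two consecutive 1 bits.)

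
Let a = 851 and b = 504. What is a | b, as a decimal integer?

1019

851 = 1101010011
504 = 0111111000
 OR → 1111111011 = 1019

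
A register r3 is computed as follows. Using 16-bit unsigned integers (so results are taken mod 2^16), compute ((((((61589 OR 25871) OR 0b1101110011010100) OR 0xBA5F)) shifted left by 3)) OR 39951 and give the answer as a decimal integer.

65279

61589 = 1111000010010101
25871 = 0110010100001111
→ OR → 1111010110011111 = 62879
0b1101110011010100 = 1101110011010100
→ OR → 1111110111011111 = 64991
0xBA5F = 1011101001011111
→ OR → 1111111111011111 = 65503
→ shifted left by 3 (mod 2^16) → 1111111011111000 = 65272
39951 = 1001110000001111
→ OR → 1111111011111111 = 65279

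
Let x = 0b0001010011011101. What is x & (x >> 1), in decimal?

x = 1010011011101 = 5341
x>>1 = 0101001101110
AND  = 0000001001100 = 76
(x & (x >> 1) has a 1 wherever x has two consecutive 1 bits.)

76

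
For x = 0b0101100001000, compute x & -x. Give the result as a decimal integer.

x = 101100001000 = 2824
-x (two's complement) = …010011111000
AND   = 000000001000 = 8
(x & -x isolates the lowest set bit of x.)

8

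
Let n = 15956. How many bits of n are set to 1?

15956 = 11111001010100
Count the 1s: 1 + 1 + 1 + 1 + 1 + 1 + 1 + 1 = 8

8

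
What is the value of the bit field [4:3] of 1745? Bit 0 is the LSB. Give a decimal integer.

v = 11011010001
Shift right by 3: 11011010
Mask low 2 bits: 10 = 2

2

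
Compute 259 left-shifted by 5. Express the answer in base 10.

8288

259 = 00000100000011
shift left by 5 → 10000001100000 = 8288
(equivalently, 259 × 2^5 = 259 × 32)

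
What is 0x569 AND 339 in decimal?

0x569 = 10101101001
339 = 00101010011
AND → 00101000001 = 321

321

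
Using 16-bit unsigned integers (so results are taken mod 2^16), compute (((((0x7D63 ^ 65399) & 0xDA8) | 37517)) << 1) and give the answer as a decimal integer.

9498

0x7D63 = 0111110101100011
65399 = 1111111101110111
→ ^ → 1000001000010100 = 33300
0xDA8 = 0000110110101000
→ & → 0000000000000000 = 0
37517 = 1001001010001101
→ | → 1001001010001101 = 37517
→ << 1 (mod 2^16) → 0010010100011010 = 9498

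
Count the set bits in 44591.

44591 = 1010111000101111
Count the 1s: 1 + 1 + 1 + 1 + 1 + 1 + 1 + 1 + 1 + 1 = 10

10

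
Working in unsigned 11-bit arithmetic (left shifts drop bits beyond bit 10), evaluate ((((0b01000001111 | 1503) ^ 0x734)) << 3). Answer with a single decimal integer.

1880

0b01000001111 = 01000001111
1503 = 10111011111
→ | → 11111011111 = 2015
0x734 = 11100110100
→ ^ → 00011101011 = 235
→ << 3 (mod 2^11) → 11101011000 = 1880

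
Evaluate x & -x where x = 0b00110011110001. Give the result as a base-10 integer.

x = 110011110001 = 3313
-x (two's complement) = …001100001111
AND   = 000000000001 = 1
(x & -x isolates the lowest set bit of x.)

1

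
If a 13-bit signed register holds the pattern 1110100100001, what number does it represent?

-735

pattern = 1110100100001 (MSB is 1 ⇒ negative)
Invert: 0001011011110, add 1 → 0001011011111 = 735, so the value is -735.
(Equivalently: 7457 - 2^13 = 7457 - 8192 = -735.)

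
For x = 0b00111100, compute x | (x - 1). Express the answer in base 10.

63

x = 111100 = 60
x - 1 = 111011
OR    = 111111 = 63
(x | (x - 1) sets all bits below the lowest set bit.)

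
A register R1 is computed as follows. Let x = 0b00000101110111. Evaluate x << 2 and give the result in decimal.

1500

x = 00101110111
shift left by 2 → 10111011100 = 1500
(equivalently, 375 × 2^2 = 375 × 4)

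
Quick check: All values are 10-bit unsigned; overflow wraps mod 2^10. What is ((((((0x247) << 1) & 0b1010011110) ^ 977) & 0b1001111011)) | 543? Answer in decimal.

607

0x247 = 1001000111
→ << 1 (mod 2^10) → 0010001110 = 142
0b1010011110 = 1010011110
→ & → 0010001110 = 142
977 = 1111010001
→ ^ → 1101011111 = 863
0b1001111011 = 1001111011
→ & → 1001011011 = 603
543 = 1000011111
→ | → 1001011111 = 607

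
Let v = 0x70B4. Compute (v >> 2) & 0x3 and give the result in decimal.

v = 111000010110100
Shift right by 2: 1110000101101
Mask low 2 bits: 01 = 1

1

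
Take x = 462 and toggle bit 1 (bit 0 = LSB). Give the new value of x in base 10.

460

x = 111001110
bit 1 is currently 1; toggle it via x ^ (1 << 1) = x ^ 2
→ 111001100 = 460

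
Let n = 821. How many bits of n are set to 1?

821 = 1100110101
Count the 1s: 1 + 1 + 1 + 1 + 1 + 1 = 6

6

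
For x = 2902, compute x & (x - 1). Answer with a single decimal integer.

2900

x = 101101010110 = 2902
x - 1 = 101101010101
AND   = 101101010100 = 2900
(x & (x - 1) clears the lowest set bit of x.)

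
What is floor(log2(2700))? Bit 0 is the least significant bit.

11

2700 = 101010001100
The topmost 1 is at position 11 (since 2^11 = 2048 ≤ 2700 < 4096).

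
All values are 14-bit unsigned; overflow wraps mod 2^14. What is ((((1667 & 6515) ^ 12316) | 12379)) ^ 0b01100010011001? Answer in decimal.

10438

1667 = 00011010000011
6515 = 01100101110011
→ & → 00000000000011 = 3
12316 = 11000000011100
→ ^ → 11000000011111 = 12319
12379 = 11000001011011
→ | → 11000001011111 = 12383
0b01100010011001 = 01100010011001
→ ^ → 10100011000110 = 10438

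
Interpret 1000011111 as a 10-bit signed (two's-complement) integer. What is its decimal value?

pattern = 1000011111 (MSB is 1 ⇒ negative)
Invert: 0111100000, add 1 → 0111100001 = 481, so the value is -481.
(Equivalently: 543 - 2^10 = 543 - 1024 = -481.)

-481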